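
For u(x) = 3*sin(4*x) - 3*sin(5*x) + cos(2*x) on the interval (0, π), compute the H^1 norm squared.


||u||_{H^1(0,π)}^2 = -100/7 + 196*π

u'(x) = -2*sin(2*x) + 12*cos(4*x) - 15*cos(5*x).
Expand u² and (u')² and integrate term by term on (0, π), using: for integers n ≥ 1, ∫_0^π sin²(nx) dx = ∫_0^π cos²(nx) dx = π/2; for n ≠ n', ∫_0^π sin(nx)sin(n'x) dx = ∫_0^π cos(nx)cos(n'x) dx = 0; and by product-to-sum, ∫_0^π sin(nx)cos(n'x) dx = ½∫_0^π [sin((n+n')x) + sin((n−n')x)] dx, which is 0 when n+n' is even and 2n/(n²−n'²) when n+n' is odd (it need not vanish on (0, π)).
  u² squared terms: (-3)²·∫sin(5x)² dx = 9·π/2 = 9*π/2;  (3)²·∫sin(4x)² dx = 9·π/2 = 9*π/2;  (1)²·∫cos(2x)² dx = 1·π/2 = π/2.
  u² cross terms: 2·(-3)·(3)·∫sin(5x)·sin(4x) dx = -18·(0) = 0;  2·(-3)·(1)·∫sin(5x)·cos(2x) dx = -6·(10/21) = -20/7;  2·(3)·(1)·∫sin(4x)·cos(2x) dx = 6·(0) = 0.
  So ∫_0^π u² dx = 9*π/2 + 9*π/2 + π/2 + 0 − 20/7 + 0 = -20/7 + 19*π/2.
  (u')² squared terms: (-15)²·∫cos(5x)² dx = 225·π/2 = 225*π/2;  (-2)²·∫sin(2x)² dx = 4·π/2 = 2*π;  (12)²·∫cos(4x)² dx = 144·π/2 = 72*π.
  (u')² cross terms: 2·(-15)·(-2)·∫cos(5x)·sin(2x) dx = 60·(-4/21) = -80/7;  2·(-15)·(12)·∫cos(5x)·cos(4x) dx = -360·(0) = 0;  2·(-2)·(12)·∫sin(2x)·cos(4x) dx = -48·(0) = 0.
  So ∫_0^π (u')² dx = 225*π/2 + 2*π + 72*π − 80/7 + 0 + 0 = -80/7 + 373*π/2.
||u||_{H^1}^2 = (-20/7 + 19*π/2) + (-80/7 + 373*π/2) = -100/7 + 196*π.


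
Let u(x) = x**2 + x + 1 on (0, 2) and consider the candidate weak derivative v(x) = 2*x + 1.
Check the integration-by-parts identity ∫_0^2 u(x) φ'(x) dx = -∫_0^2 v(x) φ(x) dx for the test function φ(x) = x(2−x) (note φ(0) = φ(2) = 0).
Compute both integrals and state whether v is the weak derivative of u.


LHS = -4, RHS = -4. Yes, v = u' weakly.

u(x) = x**2 + x + 1, classical derivative u'(x) = 2*x + 1.
φ(x) = x(2−x), so φ'(x) = 2 - 2*x.
Note φ(0) = φ(2) = 0, so the boundary term u·φ vanishes.
LHS = ∫_0^2 u(x) φ'(x) dx = ∫_0^2 (2 - 2*x^3) dx. Term by term:
  ∫_0^2 -2*x^3 dx = -8;  ∫_0^2 2 dx = 4.
Sum: -8 + 4 = -4.
So LHS = -4.
∫_0^2 v(x) φ(x) dx = ∫_0^2 (-2*x^3 + 3*x^2 + 2*x) dx. Term by term:
  ∫_0^2 -2*x^3 dx = -8;  ∫_0^2 3*x^2 dx = 8;  ∫_0^2 2*x dx = 4.
Sum: -8 + 8 + 4 = 4.
So RHS = -∫_0^2 v(x) φ(x) dx = -4.
LHS = RHS, so the identity holds for this test φ.
Moreover u is smooth here and v(x) = u'(x) = 2*x + 1 pointwise, so the identity holds for every test function. Hence v is the weak derivative of u.


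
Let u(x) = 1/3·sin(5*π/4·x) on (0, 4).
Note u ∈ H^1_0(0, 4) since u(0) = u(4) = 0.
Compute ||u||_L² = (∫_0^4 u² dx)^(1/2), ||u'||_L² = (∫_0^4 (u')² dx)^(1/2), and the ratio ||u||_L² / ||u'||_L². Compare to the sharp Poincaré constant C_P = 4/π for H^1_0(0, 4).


||u||_L² / ||u'||_L² = 4/(5*π) < C_P = 4/π.

u(x) = 1/3·sin(5*π/4·x), so u'(x) = 5*π*cos(5*π*x/4)/12.
Writing u(x) = A·sin(kπx/L) with A = 1/3 and k = 5, use ∫_0^L sin²(kπx/L) dx = L/2 and ∫_0^L cos²(kπx/L) dx = L/2.
u² = 1/9·sin²(5*π/4·x) and (u')² = 25*π^2/144·cos²(5*π/4·x), and each of sin², cos² integrates to L/2 = 2 over (0, 4).
∫_0^4 u² dx = 2/9, so ||u||_L² = sqrt(2)/3.
∫_0^4 (u')² dx = 25*π^2/72, so ||u'||_L² = 5*sqrt(2)*π/12.
Ratio ||u||_L² / ||u'||_L² = 4/(5*π).
Sharp Poincaré constant on H^1_0(0, 4) is C_P = L/π = 4/π, achieved by sin(π/4·x).
This is the k = 5 harmonic; the ratio L/(kπ) is strictly less than C_P = L/π, consistent with the sharp inequality ||u||_L² ≤ C_P ||u'||_L².


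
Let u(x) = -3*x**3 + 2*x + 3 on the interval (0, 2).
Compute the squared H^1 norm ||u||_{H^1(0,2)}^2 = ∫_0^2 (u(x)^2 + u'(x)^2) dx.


||u||_{H^1}^2 = 52378/105

The H^1 norm (squared) on an interval (0, L) is
  ||u||_{H^1}^2 = ∫_0^L u(x)^2 dx + ∫_0^L u'(x)^2 dx.
Compute u'(x) = 2 - 9*x**2.
Then u(x)^2 = 9*x**6 - 12*x**4 - 18*x**3 + 4*x**2 + 12*x + 9 and u'(x)^2 = 81*x**4 - 36*x**2 + 4.
Integrate each monomial from 0 to 2 using ∫_0^2 c·x^n dx = c·2^(n+1)/(n+1):
  ∫_0^2 u(x)^2 dx = ∫_0^2 (9*x^6 - 12*x^4 - 18*x^3 + 4*x^2 + 12*x + 9) dx. Term by term:
    ∫_0^2 9*x^6 dx = 1152/7;  ∫_0^2 -12*x^4 dx = -384/5;  ∫_0^2 -18*x^3 dx = -72;
    ∫_0^2 4*x^2 dx = 32/3;  ∫_0^2 12*x dx = 24;  ∫_0^2 9 dx = 18.
  Sum: 1152/7 − 384/5 − 72 + 32/3 + 24 + 18 = 7186/105.
  ∫_0^2 u'(x)^2 dx = ∫_0^2 (81*x^4 - 36*x^2 + 4) dx. Term by term:
    ∫_0^2 81*x^4 dx = 2592/5;  ∫_0^2 -36*x^2 dx = -96;  ∫_0^2 4 dx = 8.
  Sum: 2592/5 − 96 + 8 = 2152/5.
Adding: ||u||_{H^1}^2 = 7186/105 + 2152/5 = 52378/105.


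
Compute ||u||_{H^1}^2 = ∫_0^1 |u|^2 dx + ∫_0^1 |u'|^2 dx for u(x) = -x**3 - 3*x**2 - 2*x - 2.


||u||_{H^1}^2 = 6707/105

The H^1 norm (squared) on an interval (0, L) is
  ||u||_{H^1}^2 = ∫_0^L u(x)^2 dx + ∫_0^L u'(x)^2 dx.
Compute u'(x) = -3*x**2 - 6*x - 2.
Then u(x)^2 = x**6 + 6*x**5 + 13*x**4 + 16*x**3 + 16*x**2 + 8*x + 4 and u'(x)^2 = 9*x**4 + 36*x**3 + 48*x**2 + 24*x + 4.
Integrate each monomial from 0 to 1 using ∫_0^1 c·x^n dx = c·1^(n+1)/(n+1):
  ∫_0^1 u(x)^2 dx = ∫_0^1 (x^6 + 6*x^5 + 13*x^4 + 16*x^3 + 16*x^2 + 8*x + 4) dx. Term by term:
    ∫_0^1 x^6 dx = 1/7;  ∫_0^1 6*x^5 dx = 1;  ∫_0^1 13*x^4 dx = 13/5;
    ∫_0^1 16*x^3 dx = 4;  ∫_0^1 16*x^2 dx = 16/3;  ∫_0^1 8*x dx = 4;
    ∫_0^1 4 dx = 4.
  Sum: 1/7 + 1 + 13/5 + 4 + 16/3 + 4 + 4 = 2213/105.
  ∫_0^1 u'(x)^2 dx = ∫_0^1 (9*x^4 + 36*x^3 + 48*x^2 + 24*x + 4) dx. Term by term:
    ∫_0^1 9*x^4 dx = 9/5;  ∫_0^1 36*x^3 dx = 9;  ∫_0^1 48*x^2 dx = 16;
    ∫_0^1 24*x dx = 12;  ∫_0^1 4 dx = 4.
  Sum: 9/5 + 9 + 16 + 12 + 4 = 214/5.
Adding: ||u||_{H^1}^2 = 2213/105 + 214/5 = 6707/105.


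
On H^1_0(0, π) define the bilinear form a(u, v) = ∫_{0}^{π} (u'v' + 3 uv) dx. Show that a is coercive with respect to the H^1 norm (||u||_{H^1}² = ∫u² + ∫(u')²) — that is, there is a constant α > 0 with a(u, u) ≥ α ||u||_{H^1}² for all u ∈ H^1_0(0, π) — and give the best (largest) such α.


α = 1

Coercivity of a(·,·) on H^1_0(0, π) means a(u, u) ≥ α ||u||_{H^1}² for every u ∈ H^1_0.
The interval has length L = π, and Poincaré/coercivity depend only on L. Here a(u, u) = ∫(u')² + (3)·∫u².
Here c = 3 ≥ 1, so a(u,u) = ∫(u')² + c∫u² ≥ ∫(u')² + ∫u² = ||u||_{H^1}², i.e. α = 1 works. No larger α is possible: a(u,u) ≥ α||u||_{H^1}² means (1−α)∫(u')² ≥ (α−c)∫u², and for the modes u_n = sin(nπ(x−x₀)/L) (x₀ the left endpoint) one has ∫u_n²/∫(u_n')² = (L/(nπ))² → 0, so a(u_n,u_n)/||u_n||_{H^1}² → 1. Hence the optimal constant is α = 1.
Therefore α = 1.


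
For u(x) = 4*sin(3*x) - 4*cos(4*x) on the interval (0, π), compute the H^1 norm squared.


||u||_{H^1(0,π)}^2 = 3264/7 + 216*π

u'(x) = 16*sin(4*x) + 12*cos(3*x).
Expand u² and (u')² and integrate term by term on (0, π), using: for integers n ≥ 1, ∫_0^π sin²(nx) dx = ∫_0^π cos²(nx) dx = π/2; for n ≠ n', ∫_0^π sin(nx)sin(n'x) dx = ∫_0^π cos(nx)cos(n'x) dx = 0; and by product-to-sum, ∫_0^π sin(nx)cos(n'x) dx = ½∫_0^π [sin((n+n')x) + sin((n−n')x)] dx, which is 0 when n+n' is even and 2n/(n²−n'²) when n+n' is odd (it need not vanish on (0, π)).
  u² squared terms: (-4)²·∫cos(4x)² dx = 16·π/2 = 8*π;  (4)²·∫sin(3x)² dx = 16·π/2 = 8*π.
  u² cross terms: 2·(-4)·(4)·∫cos(4x)·sin(3x) dx = -32·(-6/7) = 192/7.
  So ∫_0^π u² dx = 8*π + 8*π + 192/7 = 192/7 + 16*π.
  (u')² squared terms: (12)²·∫cos(3x)² dx = 144·π/2 = 72*π;  (16)²·∫sin(4x)² dx = 256·π/2 = 128*π.
  (u')² cross terms: 2·(12)·(16)·∫cos(3x)·sin(4x) dx = 384·(8/7) = 3072/7.
  So ∫_0^π (u')² dx = 72*π + 128*π + 3072/7 = 3072/7 + 200*π.
||u||_{H^1}^2 = (192/7 + 16*π) + (3072/7 + 200*π) = 3264/7 + 216*π.


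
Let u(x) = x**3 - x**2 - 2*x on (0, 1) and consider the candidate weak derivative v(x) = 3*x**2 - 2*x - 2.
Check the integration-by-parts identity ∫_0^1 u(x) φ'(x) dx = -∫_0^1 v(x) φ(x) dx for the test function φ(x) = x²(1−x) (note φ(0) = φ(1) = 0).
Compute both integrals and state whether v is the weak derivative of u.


LHS = 1/6, RHS = 1/6. Yes, v = u' weakly.

u(x) = x**3 - x**2 - 2*x, classical derivative u'(x) = 3*x**2 - 2*x - 2.
φ(x) = x²(1−x), so φ'(x) = x*(2 - 3*x).
Note φ(0) = φ(1) = 0, so the boundary term u·φ vanishes.
LHS = ∫_0^1 u(x) φ'(x) dx = ∫_0^1 (-3*x^5 + 5*x^4 + 4*x^3 - 4*x^2) dx. Term by term:
  ∫_0^1 -3*x^5 dx = -1/2;  ∫_0^1 5*x^4 dx = 1;  ∫_0^1 4*x^3 dx = 1;
  ∫_0^1 -4*x^2 dx = -4/3.
Sum: -1/2 + 1 + 1 − 4/3 = 1/6.
So LHS = 1/6.
∫_0^1 v(x) φ(x) dx = ∫_0^1 (-3*x^5 + 5*x^4 - 2*x^2) dx. Term by term:
  ∫_0^1 -3*x^5 dx = -1/2;  ∫_0^1 5*x^4 dx = 1;  ∫_0^1 -2*x^2 dx = -2/3.
Sum: -1/2 + 1 − 2/3 = -1/6.
So RHS = -∫_0^1 v(x) φ(x) dx = 1/6.
LHS = RHS, so the identity holds for this test φ.
Moreover u is smooth here and v(x) = u'(x) = 3*x**2 - 2*x - 2 pointwise, so the identity holds for every test function. Hence v is the weak derivative of u.


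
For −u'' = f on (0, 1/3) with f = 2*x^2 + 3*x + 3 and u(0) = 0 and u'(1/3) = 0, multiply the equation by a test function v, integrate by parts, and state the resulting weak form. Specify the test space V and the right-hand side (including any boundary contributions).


V = {v ∈ H^1(0, 1/3) : v(0) = 0} (test functions vanish at x = 0 where u is specified); weak form: ∫_0^1/3 u'v' dx = ∫_0^1/3 (2*x^2 + 3*x + 3) v dx for all v ∈ V.

Multiply both sides by a test function v and integrate from 0 to 1/3:
  ∫_0^1/3 −u''(x) v(x) dx = ∫_0^1/3 f(x) v(x) dx.
Integrate the LHS by parts once:
  ∫_0^1/3 −u'' v dx = −[u'(x) v(x)]_0^1/3 + ∫_0^1/3 u'(x) v'(x) dx.
Thus ∫_0^1/3 u'(x) v'(x) dx = ∫_0^1/3 f(x) v(x) dx + [u'(x) v(x)]_0^1/3.
Choose V so that boundary terms are either known or forced to vanish.
Mixed BC: u(0) = 0 (Dirichlet) and u'(1/3) = 0 (Neumann). Define V = {v ∈ H^1(0, 1/3) : v(0) = 0}. Then [u' v]_0^1/3 = u'(1/3)·v(1/3) − u'(0)·0 = 0.
Weak formulation: find u (satisfying any essential BC) such that ∫_0^1/3 u'(x) v'(x) dx = ∫_0^1/3 f v dx for all v ∈ V (Dirichlet at 0 absorbed into V; the Neumann datum at x = 1/3 is zero, so no boundary term remains).
Substituting f(x) = 2*x^2 + 3*x + 3, the right-hand side is ∫_0^1/3 (2*x^2 + 3*x + 3) v dx.


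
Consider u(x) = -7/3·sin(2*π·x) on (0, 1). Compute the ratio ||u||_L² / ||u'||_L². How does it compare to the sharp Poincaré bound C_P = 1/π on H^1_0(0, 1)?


||u||_L² / ||u'||_L² = 1/(2*π) < C_P = 1/π.

u(x) = -7/3·sin(2*π·x), so u'(x) = -14*π*cos(2*π*x)/3.
Writing u(x) = A·sin(kπx/L) with A = -7/3 and k = 2, use ∫_0^L sin²(kπx/L) dx = L/2 and ∫_0^L cos²(kπx/L) dx = L/2.
u² = 49/9·sin²(2*π·x) and (u')² = 196*π^2/9·cos²(2*π·x), and each of sin², cos² integrates to L/2 = 1/2 over (0, 1).
∫_0^1 u² dx = 49/18, so ||u||_L² = 7*sqrt(2)/6.
∫_0^1 (u')² dx = 98*π^2/9, so ||u'||_L² = 7*sqrt(2)*π/3.
Ratio ||u||_L² / ||u'||_L² = 1/(2*π).
Sharp Poincaré constant on H^1_0(0, 1) is C_P = L/π = 1/π, achieved by sin(π·x).
This is the k = 2 harmonic; the ratio L/(kπ) is strictly less than C_P = L/π, consistent with the sharp inequality ||u||_L² ≤ C_P ||u'||_L².


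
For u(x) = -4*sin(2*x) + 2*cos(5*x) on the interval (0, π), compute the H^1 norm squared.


||u||_{H^1(0,π)}^2 = 1664/21 + 92*π

u'(x) = -10*sin(5*x) - 8*cos(2*x).
Expand u² and (u')² and integrate term by term on (0, π), using: for integers n ≥ 1, ∫_0^π sin²(nx) dx = ∫_0^π cos²(nx) dx = π/2; for n ≠ n', ∫_0^π sin(nx)sin(n'x) dx = ∫_0^π cos(nx)cos(n'x) dx = 0; and by product-to-sum, ∫_0^π sin(nx)cos(n'x) dx = ½∫_0^π [sin((n+n')x) + sin((n−n')x)] dx, which is 0 when n+n' is even and 2n/(n²−n'²) when n+n' is odd (it need not vanish on (0, π)).
  u² squared terms: (-4)²·∫sin(2x)² dx = 16·π/2 = 8*π;  (2)²·∫cos(5x)² dx = 4·π/2 = 2*π.
  u² cross terms: 2·(-4)·(2)·∫sin(2x)·cos(5x) dx = -16·(-4/21) = 64/21.
  So ∫_0^π u² dx = 8*π + 2*π + 64/21 = 64/21 + 10*π.
  (u')² squared terms: (-10)²·∫sin(5x)² dx = 100·π/2 = 50*π;  (-8)²·∫cos(2x)² dx = 64·π/2 = 32*π.
  (u')² cross terms: 2·(-10)·(-8)·∫sin(5x)·cos(2x) dx = 160·(10/21) = 1600/21.
  So ∫_0^π (u')² dx = 50*π + 32*π + 1600/21 = 1600/21 + 82*π.
||u||_{H^1}^2 = (64/21 + 10*π) + (1600/21 + 82*π) = 1664/21 + 92*π.


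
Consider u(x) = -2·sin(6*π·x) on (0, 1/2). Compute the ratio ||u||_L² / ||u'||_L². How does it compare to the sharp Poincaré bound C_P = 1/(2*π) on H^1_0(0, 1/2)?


||u||_L² / ||u'||_L² = 1/(6*π) < C_P = 1/(2*π).

u(x) = -2·sin(6*π·x), so u'(x) = -12*π*cos(6*π*x).
Writing u(x) = A·sin(kπx/L) with A = -2 and k = 3, use ∫_0^L sin²(kπx/L) dx = L/2 and ∫_0^L cos²(kπx/L) dx = L/2.
u² = 4·sin²(6*π·x) and (u')² = 144*π^2·cos²(6*π·x), and each of sin², cos² integrates to L/2 = 1/4 over (0, 1/2).
∫_0^1/2 u² dx = 1, so ||u||_L² = 1.
∫_0^1/2 (u')² dx = 36*π^2, so ||u'||_L² = 6*π.
Ratio ||u||_L² / ||u'||_L² = 1/(6*π).
Sharp Poincaré constant on H^1_0(0, 1/2) is C_P = L/π = 1/(2*π), achieved by sin(2*π·x).
This is the k = 3 harmonic; the ratio L/(kπ) is strictly less than C_P = L/π, consistent with the sharp inequality ||u||_L² ≤ C_P ||u'||_L².


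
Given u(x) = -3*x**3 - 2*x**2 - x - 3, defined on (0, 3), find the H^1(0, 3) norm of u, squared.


||u||_{H^1}^2 = 777837/70

The H^1 norm (squared) on an interval (0, L) is
  ||u||_{H^1}^2 = ∫_0^L u(x)^2 dx + ∫_0^L u'(x)^2 dx.
Compute u'(x) = -9*x**2 - 4*x - 1.
Then u(x)^2 = 9*x**6 + 12*x**5 + 10*x**4 + 22*x**3 + 13*x**2 + 6*x + 9 and u'(x)^2 = 81*x**4 + 72*x**3 + 34*x**2 + 8*x + 1.
Integrate each monomial from 0 to 3 using ∫_0^3 c·x^n dx = c·3^(n+1)/(n+1):
  ∫_0^3 u(x)^2 dx = ∫_0^3 (9*x^6 + 12*x^5 + 10*x^4 + 22*x^3 + 13*x^2 + 6*x + 9) dx. Term by term:
    ∫_0^3 9*x^6 dx = 19683/7;  ∫_0^3 12*x^5 dx = 1458;  ∫_0^3 10*x^4 dx = 486;
    ∫_0^3 22*x^3 dx = 891/2;  ∫_0^3 13*x^2 dx = 117;  ∫_0^3 6*x dx = 27;
    ∫_0^3 9 dx = 27.
  Sum: 19683/7 + 1458 + 486 + 891/2 + 117 + 27 + 27 = 75213/14.
  ∫_0^3 u'(x)^2 dx = ∫_0^3 (81*x^4 + 72*x^3 + 34*x^2 + 8*x + 1) dx. Term by term:
    ∫_0^3 81*x^4 dx = 19683/5;  ∫_0^3 72*x^3 dx = 1458;  ∫_0^3 34*x^2 dx = 306;
    ∫_0^3 8*x dx = 36;  ∫_0^3 1 dx = 3.
  Sum: 19683/5 + 1458 + 306 + 36 + 3 = 28698/5.
Adding: ||u||_{H^1}^2 = 75213/14 + 28698/5 = 777837/70.


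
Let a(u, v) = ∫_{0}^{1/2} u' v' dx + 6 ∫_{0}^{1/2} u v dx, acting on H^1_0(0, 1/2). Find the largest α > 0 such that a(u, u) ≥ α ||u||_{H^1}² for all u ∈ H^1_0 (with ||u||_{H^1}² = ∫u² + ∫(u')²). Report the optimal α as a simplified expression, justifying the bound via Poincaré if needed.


α = 1

Coercivity of a(·,·) on H^1_0(0, 1/2) means a(u, u) ≥ α ||u||_{H^1}² for every u ∈ H^1_0.
The interval has length L = 1/2, and Poincaré/coercivity depend only on L. Here a(u, u) = ∫(u')² + (6)·∫u².
Here c = 6 ≥ 1, so a(u,u) = ∫(u')² + c∫u² ≥ ∫(u')² + ∫u² = ||u||_{H^1}², i.e. α = 1 works. No larger α is possible: a(u,u) ≥ α||u||_{H^1}² means (1−α)∫(u')² ≥ (α−c)∫u², and for the modes u_n = sin(nπ(x−x₀)/L) (x₀ the left endpoint) one has ∫u_n²/∫(u_n')² = (L/(nπ))² → 0, so a(u_n,u_n)/||u_n||_{H^1}² → 1. Hence the optimal constant is α = 1.
Therefore α = 1.


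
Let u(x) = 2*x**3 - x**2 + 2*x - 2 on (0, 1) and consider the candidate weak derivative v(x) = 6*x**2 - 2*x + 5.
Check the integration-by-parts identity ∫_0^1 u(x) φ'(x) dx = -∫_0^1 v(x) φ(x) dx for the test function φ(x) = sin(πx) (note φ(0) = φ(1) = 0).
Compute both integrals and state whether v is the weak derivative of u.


LHS = -8/π + 24/π^3, RHS = -14/π + 24/π^3. No, v is not the weak derivative of u.

u(x) = 2*x**3 - x**2 + 2*x - 2, classical derivative u'(x) = 6*x**2 - 2*x + 2.
φ(x) = sin(πx), so φ'(x) = π*cos(π*x).
Note φ(0) = φ(1) = 0, so the boundary term u·φ vanishes.
LHS = ∫_0^1 u(x) φ'(x) dx = ∫_0^1 (2*π*x^3*cos(π*x) - π*x^2*cos(π*x) + 2*π*x*cos(π*x) - 2*π*cos(π*x)) dx. Term by term:
  ∫_0^1 -2*π*cos(π*x) dx = 0;  ∫_0^1 -π*x^2*cos(π*x) dx = 2/π;  ∫_0^1 2*π*x*cos(π*x) dx = -4/π;
  ∫_0^1 2*π*x^3*cos(π*x) dx = -6/π + 24/π^3.
Sum: 0 + 2/π − 4/π + -6/π + 24/π^3 = -8/π + 24/π^3.
So LHS = -8/π + 24/π^3.
∫_0^1 v(x) φ(x) dx = ∫_0^1 (6*x^2*sin(π*x) - 2*x*sin(π*x) + 5*sin(π*x)) dx. Term by term:
  ∫_0^1 5*sin(π*x) dx = 10/π;  ∫_0^1 -2*x*sin(π*x) dx = -2/π;  ∫_0^1 6*x^2*sin(π*x) dx = -24/π^3 + 6/π.
Sum: 10/π − 2/π + -24/π^3 + 6/π = -24/π^3 + 14/π.
So RHS = -∫_0^1 v(x) φ(x) dx = -14/π + 24/π^3.
LHS − RHS = 6/π ≠ 0, so the identity fails.
(For a valid weak derivative the identity must hold for EVERY test function, in particular this one. The failure shows v is NOT the weak derivative of u.)
Correct weak derivative would be u'(x) = 6*x**2 - 2*x + 2.


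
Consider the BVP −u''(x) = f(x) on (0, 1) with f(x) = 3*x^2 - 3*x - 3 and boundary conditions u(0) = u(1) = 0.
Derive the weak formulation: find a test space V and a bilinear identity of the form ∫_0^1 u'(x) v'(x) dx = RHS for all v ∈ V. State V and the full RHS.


V = H^1_0(0, 1) (so v(0) = v(1) = 0); weak form: ∫_0^1 u'v' dx = ∫_0^1 (3*x^2 - 3*x - 3) v dx for all v ∈ V.

Multiply both sides by a test function v and integrate from 0 to 1:
  ∫_0^1 −u''(x) v(x) dx = ∫_0^1 f(x) v(x) dx.
Integrate the LHS by parts once:
  ∫_0^1 −u'' v dx = −[u'(x) v(x)]_0^1 + ∫_0^1 u'(x) v'(x) dx.
Thus ∫_0^1 u'(x) v'(x) dx = ∫_0^1 f(x) v(x) dx + [u'(x) v(x)]_0^1.
Choose V so that boundary terms are either known or forced to vanish.
u is Dirichlet: u(0) = u(1) = 0. Let V = H^1_0(0, 1); then v(0) = v(1) = 0, and [u' v]_0^1 = 0.
Weak formulation: find u (satisfying any essential BC) such that ∫_0^1 u'(x) v'(x) dx = ∫_0^1 f v dx for all v ∈ V.
Substituting f(x) = 3*x^2 - 3*x - 3, the right-hand side is ∫_0^1 (3*x^2 - 3*x - 3) v dx.


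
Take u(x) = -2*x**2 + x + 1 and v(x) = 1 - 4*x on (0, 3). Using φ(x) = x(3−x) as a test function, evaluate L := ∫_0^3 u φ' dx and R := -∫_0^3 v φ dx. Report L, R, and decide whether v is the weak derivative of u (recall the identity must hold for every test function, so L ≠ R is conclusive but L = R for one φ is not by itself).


LHS = 45/2, RHS = 45/2. Yes, v = u' weakly.

u(x) = -2*x**2 + x + 1, classical derivative u'(x) = 1 - 4*x.
φ(x) = x(3−x), so φ'(x) = 3 - 2*x.
Note φ(0) = φ(3) = 0, so the boundary term u·φ vanishes.
LHS = ∫_0^3 u(x) φ'(x) dx = ∫_0^3 (4*x^3 - 8*x^2 + x + 3) dx. Term by term:
  ∫_0^3 4*x^3 dx = 81;  ∫_0^3 -8*x^2 dx = -72;  ∫_0^3 x dx = 9/2;
  ∫_0^3 3 dx = 9.
Sum: 81 − 72 + 9/2 + 9 = 45/2.
So LHS = 45/2.
∫_0^3 v(x) φ(x) dx = ∫_0^3 (4*x^3 - 13*x^2 + 3*x) dx. Term by term:
  ∫_0^3 4*x^3 dx = 81;  ∫_0^3 -13*x^2 dx = -117;  ∫_0^3 3*x dx = 27/2.
Sum: 81 − 117 + 27/2 = -45/2.
So RHS = -∫_0^3 v(x) φ(x) dx = 45/2.
LHS = RHS, so the identity holds for this test φ.
Moreover u is smooth here and v(x) = u'(x) = 1 - 4*x pointwise, so the identity holds for every test function. Hence v is the weak derivative of u.


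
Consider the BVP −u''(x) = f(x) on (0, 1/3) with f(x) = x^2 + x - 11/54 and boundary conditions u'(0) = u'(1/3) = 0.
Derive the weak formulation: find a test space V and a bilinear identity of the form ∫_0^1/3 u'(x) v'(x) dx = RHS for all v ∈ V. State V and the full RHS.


V = H^1(0, 1/3) (no boundary constraint on v; u is determined up to an additive constant); weak form: ∫_0^1/3 u'v' dx = ∫_0^1/3 (x^2 + x - 11/54) v dx for all v ∈ V.

Multiply both sides by a test function v and integrate from 0 to 1/3:
  ∫_0^1/3 −u''(x) v(x) dx = ∫_0^1/3 f(x) v(x) dx.
Integrate the LHS by parts once:
  ∫_0^1/3 −u'' v dx = −[u'(x) v(x)]_0^1/3 + ∫_0^1/3 u'(x) v'(x) dx.
Thus ∫_0^1/3 u'(x) v'(x) dx = ∫_0^1/3 f(x) v(x) dx + [u'(x) v(x)]_0^1/3.
Choose V so that boundary terms are either known or forced to vanish.
u has homogeneous Neumann: u'(0) = u'(1/3) = 0. So [u' v]_0^1/3 = 0·v(1/3) − 0·v(0) = 0 for any v; take V = H^1(0, 1/3).
Weak formulation: find u (satisfying any essential BC) such that ∫_0^1/3 u'(x) v'(x) dx = ∫_0^1/3 f v dx for all v ∈ V (homogeneous Neumann, so boundary terms vanish).
Substituting f(x) = x^2 + x - 11/54, the right-hand side is ∫_0^1/3 (x^2 + x - 11/54) v dx.
Compatibility check (pure Neumann): taking v ≡ 1 ∈ V gives 0 = ∫_0^1/3 f dx + (0) − (0), i.e. ∫_0^1/3 f dx must equal u'(0) − u'(1/3) = 0. Indeed ∫_0^1/3 (x^2 + x - 11/54) dx = 0, so the data are compatible. The solution is then unique only up to an additive constant (fix it e.g. by requiring ∫_0^1/3 u dx = 0).


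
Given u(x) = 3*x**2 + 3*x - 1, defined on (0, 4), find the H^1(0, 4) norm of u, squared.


||u||_{H^1}^2 = 20536/5

The H^1 norm (squared) on an interval (0, L) is
  ||u||_{H^1}^2 = ∫_0^L u(x)^2 dx + ∫_0^L u'(x)^2 dx.
Compute u'(x) = 6*x + 3.
Then u(x)^2 = 9*x**4 + 18*x**3 + 3*x**2 - 6*x + 1 and u'(x)^2 = 36*x**2 + 36*x + 9.
Integrate each monomial from 0 to 4 using ∫_0^4 c·x^n dx = c·4^(n+1)/(n+1):
  ∫_0^4 u(x)^2 dx = ∫_0^4 (9*x^4 + 18*x^3 + 3*x^2 - 6*x + 1) dx. Term by term:
    ∫_0^4 9*x^4 dx = 9216/5;  ∫_0^4 18*x^3 dx = 1152;  ∫_0^4 3*x^2 dx = 64;
    ∫_0^4 -6*x dx = -48;  ∫_0^4 1 dx = 4.
  Sum: 9216/5 + 1152 + 64 − 48 + 4 = 15076/5.
  ∫_0^4 u'(x)^2 dx = ∫_0^4 (36*x^2 + 36*x + 9) dx. Term by term:
    ∫_0^4 36*x^2 dx = 768;  ∫_0^4 36*x dx = 288;  ∫_0^4 9 dx = 36.
  Sum: 768 + 288 + 36 = 1092.
Adding: ||u||_{H^1}^2 = 15076/5 + 1092 = 20536/5.


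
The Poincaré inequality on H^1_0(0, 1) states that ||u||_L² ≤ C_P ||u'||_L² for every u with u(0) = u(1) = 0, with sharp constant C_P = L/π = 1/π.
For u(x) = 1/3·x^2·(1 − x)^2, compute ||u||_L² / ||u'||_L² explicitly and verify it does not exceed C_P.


||u||_L² / ||u'||_L² = sqrt(3)/6 < C_P = 1/π.

u(x) = 1/3·x^2·(1 − x)^2, so u'(x) = 2*x*(x - 1)*(2*x - 1)/3.
u(x) = 1/3·x^2·(1 − x)^2 vanishes at x = 0 and x = 1, so u ∈ H^1_0(0, 1). Differentiate via the product rule and integrate the resulting polynomials term by term.
  ∫_0^1 u² dx = ∫_0^1 (x^8/9 - 4*x^7/9 + 2*x^6/3 - 4*x^5/9 + x^4/9) dx. Term by term:
    ∫_0^1 x^8/9 dx = 1/81;  ∫_0^1 -4*x^7/9 dx = -1/18;  ∫_0^1 2*x^6/3 dx = 2/21;
    ∫_0^1 -4*x^5/9 dx = -2/27;  ∫_0^1 x^4/9 dx = 1/45.
  Sum: 1/81 − 1/18 + 2/21 − 2/27 + 1/45 = 1/5670.
  ∫_0^1 (u')² dx = ∫_0^1 (16*x^6/9 - 16*x^5/3 + 52*x^4/9 - 8*x^3/3 + 4*x^2/9) dx. Term by term:
    ∫_0^1 16*x^6/9 dx = 16/63;  ∫_0^1 -16*x^5/3 dx = -8/9;  ∫_0^1 52*x^4/9 dx = 52/45;
    ∫_0^1 -8*x^3/3 dx = -2/3;  ∫_0^1 4*x^2/9 dx = 4/27.
  Sum: 16/63 − 8/9 + 52/45 − 2/3 + 4/27 = 2/945.
∫_0^1 u² dx = 1/5670, so ||u||_L² = sqrt(70)/630.
∫_0^1 (u')² dx = 2/945, so ||u'||_L² = sqrt(210)/315.
Ratio ||u||_L² / ||u'||_L² = sqrt(3)/6.
Sharp Poincaré constant on H^1_0(0, 1) is C_P = L/π = 1/π, achieved by sin(π·x).
A polynomial bump cannot attain the sharp Poincaré constant (only the first sine eigenfunction does), so the ratio is strictly less than C_P, consistent with ||u||_L² ≤ C_P ||u'||_L².


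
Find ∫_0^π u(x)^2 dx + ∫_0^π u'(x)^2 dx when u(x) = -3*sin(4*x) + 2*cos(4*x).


||u||_{H^1(0,π)}^2 = 221*π/2

u'(x) = -8*sin(4*x) - 12*cos(4*x).
Expand u² and (u')² and integrate term by term on (0, π), using: for integers n ≥ 1, ∫_0^π sin²(nx) dx = ∫_0^π cos²(nx) dx = π/2; for n ≠ n', ∫_0^π sin(nx)sin(n'x) dx = ∫_0^π cos(nx)cos(n'x) dx = 0; and by product-to-sum, ∫_0^π sin(nx)cos(n'x) dx = ½∫_0^π [sin((n+n')x) + sin((n−n')x)] dx, which is 0 when n+n' is even and 2n/(n²−n'²) when n+n' is odd (it need not vanish on (0, π)).
  u² squared terms: (-3)²·∫sin(4x)² dx = 9·π/2 = 9*π/2;  (2)²·∫cos(4x)² dx = 4·π/2 = 2*π.
  u² cross terms: 2·(-3)·(2)·∫sin(4x)·cos(4x) dx = -12·(0) = 0.
  So ∫_0^π u² dx = 9*π/2 + 2*π + 0 = 13*π/2.
  (u')² squared terms: (-12)²·∫cos(4x)² dx = 144·π/2 = 72*π;  (-8)²·∫sin(4x)² dx = 64·π/2 = 32*π.
  (u')² cross terms: 2·(-12)·(-8)·∫cos(4x)·sin(4x) dx = 192·(0) = 0.
  So ∫_0^π (u')² dx = 72*π + 32*π + 0 = 104*π.
||u||_{H^1}^2 = (13*π/2) + (104*π) = 221*π/2.


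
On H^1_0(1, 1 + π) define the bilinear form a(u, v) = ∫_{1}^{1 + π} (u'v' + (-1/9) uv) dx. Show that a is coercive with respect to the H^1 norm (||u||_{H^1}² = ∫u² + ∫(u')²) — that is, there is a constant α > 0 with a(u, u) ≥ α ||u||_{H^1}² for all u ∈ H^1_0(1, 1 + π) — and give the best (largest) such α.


α = 4/9

Coercivity of a(·,·) on H^1_0(1, 1 + π) means a(u, u) ≥ α ||u||_{H^1}² for every u ∈ H^1_0.
The interval has length L = π, and Poincaré/coercivity depend only on L. Here a(u, u) = ∫(u')² + (-1/9)·∫u².
Here c = -1/9 < 0 with |c| < (π/L)² = 1, so coercivity still holds. The condition a(u,u) ≥ α||u||_{H^1}² reads (1−α)∫(u')² ≥ (α−c)∫u². Any admissible α is ≤ 1 (rapidly oscillating u have ∫u²/∫(u')² → 0), and α = 1 would force 0 ≥ (1−c)∫u², impossible since c < 1; so 1−α > 0. By the sharp Poincaré inequality on H^1_0 of an interval of length L, ∫(u')² ≥ (π/L)²∫u² with equality for the first sine mode sin(π(x−x₀)/L) (x₀ the left endpoint), so the inequality holds for all u iff (1−α)(π/L)² ≥ α − c, i.e. α ≤ ((π/L)² + c)/((π/L)² + 1) = (1 + c(L/π)²)/(1 + (L/π)²). (Direct route, valid since c ≤ 0: Poincaré gives c∫u² ≥ c(L/π)²∫(u')², so a(u,u) ≥ (1 + c(L/π)²)∫(u')², while ||u||_{H^1}² ≤ (1 + (L/π)²)∫(u')²; dividing yields the same α.) With (π/L)² = 1 and c = -1/9, the largest admissible constant is α = ((π/L)² + c)/((π/L)² + 1).
Simplifying, α = 4/9.


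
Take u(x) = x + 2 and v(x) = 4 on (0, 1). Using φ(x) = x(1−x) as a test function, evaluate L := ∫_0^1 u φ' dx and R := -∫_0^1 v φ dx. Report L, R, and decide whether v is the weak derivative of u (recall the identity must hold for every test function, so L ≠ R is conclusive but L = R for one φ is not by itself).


LHS = -1/6, RHS = -2/3. No, v is not the weak derivative of u.

u(x) = x + 2, classical derivative u'(x) = 1.
φ(x) = x(1−x), so φ'(x) = 1 - 2*x.
Note φ(0) = φ(1) = 0, so the boundary term u·φ vanishes.
LHS = ∫_0^1 u(x) φ'(x) dx = ∫_0^1 (-2*x^2 - 3*x + 2) dx. Term by term:
  ∫_0^1 -2*x^2 dx = -2/3;  ∫_0^1 -3*x dx = -3/2;  ∫_0^1 2 dx = 2.
Sum: -2/3 − 3/2 + 2 = -1/6.
So LHS = -1/6.
∫_0^1 v(x) φ(x) dx = ∫_0^1 (-4*x^2 + 4*x) dx. Term by term:
  ∫_0^1 -4*x^2 dx = -4/3;  ∫_0^1 4*x dx = 2.
Sum: -4/3 + 2 = 2/3.
So RHS = -∫_0^1 v(x) φ(x) dx = -2/3.
LHS − RHS = 1/2 ≠ 0, so the identity fails.
(For a valid weak derivative the identity must hold for EVERY test function, in particular this one. The failure shows v is NOT the weak derivative of u.)
Correct weak derivative would be u'(x) = 1.


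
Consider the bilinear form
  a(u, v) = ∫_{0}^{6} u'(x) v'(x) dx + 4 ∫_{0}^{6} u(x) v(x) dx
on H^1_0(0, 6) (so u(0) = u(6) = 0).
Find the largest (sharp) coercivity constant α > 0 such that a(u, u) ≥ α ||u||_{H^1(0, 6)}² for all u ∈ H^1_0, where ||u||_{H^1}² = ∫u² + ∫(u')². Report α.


α = 1

Coercivity of a(·,·) on H^1_0(0, 6) means a(u, u) ≥ α ||u||_{H^1}² for every u ∈ H^1_0.
The interval has length L = 6, and Poincaré/coercivity depend only on L. Here a(u, u) = ∫(u')² + (4)·∫u².
Here c = 4 ≥ 1, so a(u,u) = ∫(u')² + c∫u² ≥ ∫(u')² + ∫u² = ||u||_{H^1}², i.e. α = 1 works. No larger α is possible: a(u,u) ≥ α||u||_{H^1}² means (1−α)∫(u')² ≥ (α−c)∫u², and for the modes u_n = sin(nπ(x−x₀)/L) (x₀ the left endpoint) one has ∫u_n²/∫(u_n')² = (L/(nπ))² → 0, so a(u_n,u_n)/||u_n||_{H^1}² → 1. Hence the optimal constant is α = 1.
Therefore α = 1.


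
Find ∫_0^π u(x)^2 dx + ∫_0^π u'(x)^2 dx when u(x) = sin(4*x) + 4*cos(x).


||u||_{H^1(0,π)}^2 = 128/15 + 49*π/2

u'(x) = -4*sin(x) + 4*cos(4*x).
Expand u² and (u')² and integrate term by term on (0, π), using: for integers n ≥ 1, ∫_0^π sin²(nx) dx = ∫_0^π cos²(nx) dx = π/2; for n ≠ n', ∫_0^π sin(nx)sin(n'x) dx = ∫_0^π cos(nx)cos(n'x) dx = 0; and by product-to-sum, ∫_0^π sin(nx)cos(n'x) dx = ½∫_0^π [sin((n+n')x) + sin((n−n')x)] dx, which is 0 when n+n' is even and 2n/(n²−n'²) when n+n' is odd (it need not vanish on (0, π)).
  u² squared terms: (4)²·∫cos(x)² dx = 16·π/2 = 8*π;  (1)²·∫sin(4x)² dx = 1·π/2 = π/2.
  u² cross terms: 2·(4)·(1)·∫cos(x)·sin(4x) dx = 8·(8/15) = 64/15.
  So ∫_0^π u² dx = 8*π + π/2 + 64/15 = 64/15 + 17*π/2.
  (u')² squared terms: (-4)²·∫sin(x)² dx = 16·π/2 = 8*π;  (4)²·∫cos(4x)² dx = 16·π/2 = 8*π.
  (u')² cross terms: 2·(-4)·(4)·∫sin(x)·cos(4x) dx = -32·(-2/15) = 64/15.
  So ∫_0^π (u')² dx = 8*π + 8*π + 64/15 = 64/15 + 16*π.
||u||_{H^1}^2 = (64/15 + 17*π/2) + (64/15 + 16*π) = 128/15 + 49*π/2.


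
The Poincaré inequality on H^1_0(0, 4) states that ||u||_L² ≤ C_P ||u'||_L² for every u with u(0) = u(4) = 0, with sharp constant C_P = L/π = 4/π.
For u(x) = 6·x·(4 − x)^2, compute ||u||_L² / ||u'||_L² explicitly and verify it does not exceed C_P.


||u||_L² / ||u'||_L² = 2*sqrt(14)/7 < C_P = 4/π.

u(x) = 6·x·(4 − x)^2, so u'(x) = 6*(x - 4)*(3*x - 4).
u(x) = 6·x·(4 − x)^2 vanishes at x = 0 and x = 4, so u ∈ H^1_0(0, 4). Differentiate via the product rule and integrate the resulting polynomials term by term.
  ∫_0^4 u² dx = ∫_0^4 (36*x^6 - 576*x^5 + 3456*x^4 - 9216*x^3 + 9216*x^2) dx. Term by term:
    ∫_0^4 36*x^6 dx = 589824/7;  ∫_0^4 -576*x^5 dx = -393216;  ∫_0^4 3456*x^4 dx = 3538944/5;
    ∫_0^4 -9216*x^3 dx = -589824;  ∫_0^4 9216*x^2 dx = 196608.
  Sum: 589824/7 − 393216 + 3538944/5 − 589824 + 196608 = 196608/35.
  ∫_0^4 (u')² dx = ∫_0^4 (324*x^4 - 3456*x^3 + 12672*x^2 - 18432*x + 9216) dx. Term by term:
    ∫_0^4 324*x^4 dx = 331776/5;  ∫_0^4 -3456*x^3 dx = -221184;  ∫_0^4 12672*x^2 dx = 270336;
    ∫_0^4 -18432*x dx = -147456;  ∫_0^4 9216 dx = 36864.
  Sum: 331776/5 − 221184 + 270336 − 147456 + 36864 = 24576/5.
∫_0^4 u² dx = 196608/35, so ||u||_L² = 256*sqrt(105)/35.
∫_0^4 (u')² dx = 24576/5, so ||u'||_L² = 64*sqrt(30)/5.
Ratio ||u||_L² / ||u'||_L² = 2*sqrt(14)/7.
Sharp Poincaré constant on H^1_0(0, 4) is C_P = L/π = 4/π, achieved by sin(π/4·x).
A polynomial bump cannot attain the sharp Poincaré constant (only the first sine eigenfunction does), so the ratio is strictly less than C_P, consistent with ||u||_L² ≤ C_P ||u'||_L².


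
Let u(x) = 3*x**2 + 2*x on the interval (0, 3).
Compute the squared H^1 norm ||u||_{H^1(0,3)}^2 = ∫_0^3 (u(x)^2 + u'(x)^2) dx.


||u||_{H^1}^2 = 5802/5

The H^1 norm (squared) on an interval (0, L) is
  ||u||_{H^1}^2 = ∫_0^L u(x)^2 dx + ∫_0^L u'(x)^2 dx.
Compute u'(x) = 6*x + 2.
Then u(x)^2 = 9*x**4 + 12*x**3 + 4*x**2 and u'(x)^2 = 36*x**2 + 24*x + 4.
Integrate each monomial from 0 to 3 using ∫_0^3 c·x^n dx = c·3^(n+1)/(n+1):
  ∫_0^3 u(x)^2 dx = ∫_0^3 (9*x^4 + 12*x^3 + 4*x^2) dx. Term by term:
    ∫_0^3 9*x^4 dx = 2187/5;  ∫_0^3 12*x^3 dx = 243;  ∫_0^3 4*x^2 dx = 36.
  Sum: 2187/5 + 243 + 36 = 3582/5.
  ∫_0^3 u'(x)^2 dx = ∫_0^3 (36*x^2 + 24*x + 4) dx. Term by term:
    ∫_0^3 36*x^2 dx = 324;  ∫_0^3 24*x dx = 108;  ∫_0^3 4 dx = 12.
  Sum: 324 + 108 + 12 = 444.
Adding: ||u||_{H^1}^2 = 3582/5 + 444 = 5802/5.


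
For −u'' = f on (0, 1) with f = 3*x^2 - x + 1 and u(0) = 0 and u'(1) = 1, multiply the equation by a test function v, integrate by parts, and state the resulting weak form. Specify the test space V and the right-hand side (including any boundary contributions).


V = {v ∈ H^1(0, 1) : v(0) = 0} (test functions vanish at x = 0 where u is specified); weak form: ∫_0^1 u'v' dx = ∫_0^1 (3*x^2 - x + 1) v dx + v(1) for all v ∈ V.

Multiply both sides by a test function v and integrate from 0 to 1:
  ∫_0^1 −u''(x) v(x) dx = ∫_0^1 f(x) v(x) dx.
Integrate the LHS by parts once:
  ∫_0^1 −u'' v dx = −[u'(x) v(x)]_0^1 + ∫_0^1 u'(x) v'(x) dx.
Thus ∫_0^1 u'(x) v'(x) dx = ∫_0^1 f(x) v(x) dx + [u'(x) v(x)]_0^1.
Choose V so that boundary terms are either known or forced to vanish.
Mixed BC: u(0) = 0 (Dirichlet) and u'(1) = 1 (Neumann). Define V = {v ∈ H^1(0, 1) : v(0) = 0}. Then [u' v]_0^1 = u'(1)·v(1) − u'(0)·0 = v(1).
Weak formulation: find u (satisfying any essential BC) such that ∫_0^1 u'(x) v'(x) dx = ∫_0^1 f v dx + v(1) for all v ∈ V (Dirichlet at 0 absorbed into V; Neumann datum at x = 1 contributes the boundary term).
Substituting f(x) = 3*x^2 - x + 1, the right-hand side is ∫_0^1 (3*x^2 - x + 1) v dx + v(1).


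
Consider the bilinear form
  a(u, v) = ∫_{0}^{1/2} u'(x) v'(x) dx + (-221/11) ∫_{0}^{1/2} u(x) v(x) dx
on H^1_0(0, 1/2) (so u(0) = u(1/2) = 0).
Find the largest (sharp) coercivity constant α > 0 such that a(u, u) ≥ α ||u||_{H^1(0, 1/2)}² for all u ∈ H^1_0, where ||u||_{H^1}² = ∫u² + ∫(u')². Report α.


α = (-221 + 44*π^2)/(11*(1 + 4*π^2))

Coercivity of a(·,·) on H^1_0(0, 1/2) means a(u, u) ≥ α ||u||_{H^1}² for every u ∈ H^1_0.
The interval has length L = 1/2, and Poincaré/coercivity depend only on L. Here a(u, u) = ∫(u')² + (-221/11)·∫u².
Here c = -221/11 < 0 with |c| < (π/L)² = 4*π^2, so coercivity still holds. The condition a(u,u) ≥ α||u||_{H^1}² reads (1−α)∫(u')² ≥ (α−c)∫u². Any admissible α is ≤ 1 (rapidly oscillating u have ∫u²/∫(u')² → 0), and α = 1 would force 0 ≥ (1−c)∫u², impossible since c < 1; so 1−α > 0. By the sharp Poincaré inequality on H^1_0 of an interval of length L, ∫(u')² ≥ (π/L)²∫u² with equality for the first sine mode sin(π(x−x₀)/L) (x₀ the left endpoint), so the inequality holds for all u iff (1−α)(π/L)² ≥ α − c, i.e. α ≤ ((π/L)² + c)/((π/L)² + 1) = (1 + c(L/π)²)/(1 + (L/π)²). (Direct route, valid since c ≤ 0: Poincaré gives c∫u² ≥ c(L/π)²∫(u')², so a(u,u) ≥ (1 + c(L/π)²)∫(u')², while ||u||_{H^1}² ≤ (1 + (L/π)²)∫(u')²; dividing yields the same α.) With (π/L)² = 4*π^2 and c = -221/11, the largest admissible constant is α = ((π/L)² + c)/((π/L)² + 1).
Simplifying, α = (-221 + 44*π^2)/(11*(1 + 4*π^2)).


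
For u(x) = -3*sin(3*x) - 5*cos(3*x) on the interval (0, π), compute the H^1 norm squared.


||u||_{H^1(0,π)}^2 = 170*π

u'(x) = 15*sin(3*x) - 9*cos(3*x).
Expand u² and (u')² and integrate term by term on (0, π), using: for integers n ≥ 1, ∫_0^π sin²(nx) dx = ∫_0^π cos²(nx) dx = π/2; for n ≠ n', ∫_0^π sin(nx)sin(n'x) dx = ∫_0^π cos(nx)cos(n'x) dx = 0; and by product-to-sum, ∫_0^π sin(nx)cos(n'x) dx = ½∫_0^π [sin((n+n')x) + sin((n−n')x)] dx, which is 0 when n+n' is even and 2n/(n²−n'²) when n+n' is odd (it need not vanish on (0, π)).
  u² squared terms: (-5)²·∫cos(3x)² dx = 25·π/2 = 25*π/2;  (-3)²·∫sin(3x)² dx = 9·π/2 = 9*π/2.
  u² cross terms: 2·(-5)·(-3)·∫cos(3x)·sin(3x) dx = 30·(0) = 0.
  So ∫_0^π u² dx = 25*π/2 + 9*π/2 + 0 = 17*π.
  (u')² squared terms: (-9)²·∫cos(3x)² dx = 81·π/2 = 81*π/2;  (15)²·∫sin(3x)² dx = 225·π/2 = 225*π/2.
  (u')² cross terms: 2·(-9)·(15)·∫cos(3x)·sin(3x) dx = -270·(0) = 0.
  So ∫_0^π (u')² dx = 81*π/2 + 225*π/2 + 0 = 153*π.
||u||_{H^1}^2 = (17*π) + (153*π) = 170*π.


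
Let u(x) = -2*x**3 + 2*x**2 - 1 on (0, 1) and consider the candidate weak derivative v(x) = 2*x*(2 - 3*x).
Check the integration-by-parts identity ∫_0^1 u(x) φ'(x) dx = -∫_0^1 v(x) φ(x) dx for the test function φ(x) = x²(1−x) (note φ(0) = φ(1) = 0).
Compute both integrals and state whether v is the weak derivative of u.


LHS = 0, RHS = 0. Yes, v = u' weakly.

u(x) = -2*x**3 + 2*x**2 - 1, classical derivative u'(x) = -6*x**2 + 4*x.
φ(x) = x²(1−x), so φ'(x) = x*(2 - 3*x).
Note φ(0) = φ(1) = 0, so the boundary term u·φ vanishes.
LHS = ∫_0^1 u(x) φ'(x) dx = ∫_0^1 (6*x^5 - 10*x^4 + 4*x^3 + 3*x^2 - 2*x) dx. Term by term:
  ∫_0^1 6*x^5 dx = 1;  ∫_0^1 -10*x^4 dx = -2;  ∫_0^1 4*x^3 dx = 1;
  ∫_0^1 3*x^2 dx = 1;  ∫_0^1 -2*x dx = -1.
Sum: 1 − 2 + 1 + 1 − 1 = 0.
So LHS = 0.
∫_0^1 v(x) φ(x) dx = ∫_0^1 (6*x^5 - 10*x^4 + 4*x^3) dx. Term by term:
  ∫_0^1 6*x^5 dx = 1;  ∫_0^1 -10*x^4 dx = -2;  ∫_0^1 4*x^3 dx = 1.
Sum: 1 − 2 + 1 = 0.
So RHS = -∫_0^1 v(x) φ(x) dx = 0.
LHS = RHS, so the identity holds for this test φ.
Moreover u is smooth here and v(x) = u'(x) = -6*x**2 + 4*x pointwise, so the identity holds for every test function. Hence v is the weak derivative of u.


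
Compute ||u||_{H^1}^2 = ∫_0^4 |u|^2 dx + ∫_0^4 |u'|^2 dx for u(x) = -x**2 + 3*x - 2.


||u||_{H^1}^2 = 652/15

The H^1 norm (squared) on an interval (0, L) is
  ||u||_{H^1}^2 = ∫_0^L u(x)^2 dx + ∫_0^L u'(x)^2 dx.
Compute u'(x) = 3 - 2*x.
Then u(x)^2 = x**4 - 6*x**3 + 13*x**2 - 12*x + 4 and u'(x)^2 = 4*x**2 - 12*x + 9.
Integrate each monomial from 0 to 4 using ∫_0^4 c·x^n dx = c·4^(n+1)/(n+1):
  ∫_0^4 u(x)^2 dx = ∫_0^4 (x^4 - 6*x^3 + 13*x^2 - 12*x + 4) dx. Term by term:
    ∫_0^4 x^4 dx = 1024/5;  ∫_0^4 -6*x^3 dx = -384;  ∫_0^4 13*x^2 dx = 832/3;
    ∫_0^4 -12*x dx = -96;  ∫_0^4 4 dx = 16.
  Sum: 1024/5 − 384 + 832/3 − 96 + 16 = 272/15.
  ∫_0^4 u'(x)^2 dx = ∫_0^4 (4*x^2 - 12*x + 9) dx. Term by term:
    ∫_0^4 4*x^2 dx = 256/3;  ∫_0^4 -12*x dx = -96;  ∫_0^4 9 dx = 36.
  Sum: 256/3 − 96 + 36 = 76/3.
Adding: ||u||_{H^1}^2 = 272/15 + 76/3 = 652/15.


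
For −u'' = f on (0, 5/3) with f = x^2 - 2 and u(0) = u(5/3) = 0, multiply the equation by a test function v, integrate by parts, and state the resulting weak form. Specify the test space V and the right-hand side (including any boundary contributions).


V = H^1_0(0, 5/3) (so v(0) = v(5/3) = 0); weak form: ∫_0^5/3 u'v' dx = ∫_0^5/3 (x^2 - 2) v dx for all v ∈ V.

Multiply both sides by a test function v and integrate from 0 to 5/3:
  ∫_0^5/3 −u''(x) v(x) dx = ∫_0^5/3 f(x) v(x) dx.
Integrate the LHS by parts once:
  ∫_0^5/3 −u'' v dx = −[u'(x) v(x)]_0^5/3 + ∫_0^5/3 u'(x) v'(x) dx.
Thus ∫_0^5/3 u'(x) v'(x) dx = ∫_0^5/3 f(x) v(x) dx + [u'(x) v(x)]_0^5/3.
Choose V so that boundary terms are either known or forced to vanish.
u is Dirichlet: u(0) = u(5/3) = 0. Let V = H^1_0(0, 5/3); then v(0) = v(5/3) = 0, and [u' v]_0^5/3 = 0.
Weak formulation: find u (satisfying any essential BC) such that ∫_0^5/3 u'(x) v'(x) dx = ∫_0^5/3 f v dx for all v ∈ V.
Substituting f(x) = x^2 - 2, the right-hand side is ∫_0^5/3 (x^2 - 2) v dx.


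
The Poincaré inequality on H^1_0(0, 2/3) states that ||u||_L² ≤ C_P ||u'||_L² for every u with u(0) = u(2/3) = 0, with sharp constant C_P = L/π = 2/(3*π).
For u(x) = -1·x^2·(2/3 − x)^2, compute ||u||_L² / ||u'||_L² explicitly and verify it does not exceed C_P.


||u||_L² / ||u'||_L² = sqrt(3)/9 < C_P = 2/(3*π).

u(x) = -1·x^2·(2/3 − x)^2, so u'(x) = 4*x*(-9*x^2 + 9*x - 2)/9.
u(x) = -1·x^2·(2/3 − x)^2 vanishes at x = 0 and x = 2/3, so u ∈ H^1_0(0, 2/3). Differentiate via the product rule and integrate the resulting polynomials term by term.
  ∫_0^2/3 u² dx = ∫_0^2/3 (x^8 - 8*x^7/3 + 8*x^6/3 - 32*x^5/27 + 16*x^4/81) dx. Term by term:
    ∫_0^2/3 x^8 dx = 512/177147;  ∫_0^2/3 -8*x^7/3 dx = -256/19683;  ∫_0^2/3 8*x^6/3 dx = 1024/45927;
    ∫_0^2/3 -32*x^5/27 dx = -1024/59049;  ∫_0^2/3 16*x^4/81 dx = 512/98415.
  Sum: 512/177147 − 256/19683 + 1024/45927 − 1024/59049 + 512/98415 = 256/6200145.
  ∫_0^2/3 (u')² dx = ∫_0^2/3 (16*x^6 - 32*x^5 + 208*x^4/9 - 64*x^3/9 + 64*x^2/81) dx. Term by term:
    ∫_0^2/3 16*x^6 dx = 2048/15309;  ∫_0^2/3 -32*x^5 dx = -1024/2187;  ∫_0^2/3 208*x^4/9 dx = 6656/10935;
    ∫_0^2/3 -64*x^3/9 dx = -256/729;  ∫_0^2/3 64*x^2/81 dx = 512/6561.
  Sum: 2048/15309 − 1024/2187 + 6656/10935 − 256/729 + 512/6561 = 256/229635.
∫_0^2/3 u² dx = 256/6200145, so ||u||_L² = 16*sqrt(105)/25515.
∫_0^2/3 (u')² dx = 256/229635, so ||u'||_L² = 16*sqrt(35)/2835.
Ratio ||u||_L² / ||u'||_L² = sqrt(3)/9.
Sharp Poincaré constant on H^1_0(0, 2/3) is C_P = L/π = 2/(3*π), achieved by sin(3*π/2·x).
A polynomial bump cannot attain the sharp Poincaré constant (only the first sine eigenfunction does), so the ratio is strictly less than C_P, consistent with ||u||_L² ≤ C_P ||u'||_L².
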